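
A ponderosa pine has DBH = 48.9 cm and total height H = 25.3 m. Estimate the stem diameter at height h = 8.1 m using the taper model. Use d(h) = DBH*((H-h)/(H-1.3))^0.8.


Taper: d(h) = DBH * ((H - h) / (H - 1.3))^0.8
Numerator = H - h = 25.3 - 8.1 = 17.2 m
Denominator = H - 1.3 = 25.3 - 1.3 = 24.0 m
Ratio = 17.2 / 24.0 = 0.71667
d = 48.9 * 0.71667^0.8 = 37.5 cm

37.5


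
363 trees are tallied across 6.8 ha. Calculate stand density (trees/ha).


Formula: Stand Density = N_trees / Area_ha
Density = 363 trees / 6.8 ha
Density = 53 trees/ha

53


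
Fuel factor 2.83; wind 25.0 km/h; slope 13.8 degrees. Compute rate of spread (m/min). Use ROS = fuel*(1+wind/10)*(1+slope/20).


Formula: ROS = fuel * (1 + wind/10) * (1 + slope/20)
Wind factor = 1 + 25.0/10 = 3.5
Slope factor = 1 + 13.8/20 = 1.69
ROS = 2.83 * 3.5 * 1.69 = 16.74 m/min

16.74


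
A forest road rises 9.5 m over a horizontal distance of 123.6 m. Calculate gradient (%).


Formula: Gradient = rise / run * 100
Gradient = 9.5 / 123.6 * 100 = 7.7%

7.7


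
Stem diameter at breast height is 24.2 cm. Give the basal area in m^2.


Formula: BA = pi * (DBH/2)^2 / 10000  (cm^2 to m^2)
Radius = DBH/2 = 24.2/2 = 12.1 cm
BA = pi * 12.1^2 / 10000
   = 459.9606 cm^2 / 10000
   = 0.046 m^2

0.046


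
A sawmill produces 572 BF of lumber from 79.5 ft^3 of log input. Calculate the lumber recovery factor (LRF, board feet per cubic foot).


Formula: LRF = Lumber Output (BF) / Log Input (ft^3)
LRF = 572 BF / 79.5 ft^3
LRF = 7.19 BF/ft^3

7.19


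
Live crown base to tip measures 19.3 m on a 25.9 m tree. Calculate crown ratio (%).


Formula: Crown Ratio = (Crown Length / Total Height) * 100
CR = (19.3 m / 25.9 m) * 100
CR = 0.7452 * 100 = 74.5%

74.5


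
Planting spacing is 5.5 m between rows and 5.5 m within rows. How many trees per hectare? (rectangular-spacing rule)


Formula: TPH = 10000 m^2/ha / (spacing_x * spacing_y)
Area per tree = 5.5 m * 5.5 m = 30.25 m^2
TPH = 10000 / 30.25 = 331 trees/ha

331


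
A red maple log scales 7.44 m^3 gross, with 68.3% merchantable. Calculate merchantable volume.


Formula: MV = V_total * (merchantable_pct / 100)
Merchantable fraction = 68.3% / 100 = 0.683
MV = 7.44 m^3 * 0.683 = 5.082 m^3

5.082


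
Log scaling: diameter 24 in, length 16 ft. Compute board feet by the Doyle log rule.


Doyle: BF = (D - 4)^2 * L / 16
Adjusted diameter = 24 - 4 = 20 in
(D-4)^2 = 20^2 = 400
BF = 400 * 16 / 16 = 400 BF

400


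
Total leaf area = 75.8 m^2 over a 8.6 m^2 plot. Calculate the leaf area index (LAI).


Formula: LAI = total leaf area / ground area  (dimensionless)
LAI = 75.8 m^2 / 8.6 m^2
LAI = 8.81

8.81


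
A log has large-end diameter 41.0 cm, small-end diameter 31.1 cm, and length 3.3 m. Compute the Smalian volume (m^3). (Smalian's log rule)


Smalian: V = (A1 + A2)/2 * L,  A = pi*(D/200)^2
A1 = pi*(41.0/200)^2 = 0.132025 m^2
A2 = pi*(31.1/200)^2 = 0.075964 m^2
V = (0.132025+0.075964)/2*3.3 = 0.3432 m^3

0.3432


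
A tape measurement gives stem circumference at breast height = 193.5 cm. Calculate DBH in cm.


Formula: DBH = C / pi
DBH = 193.5 / pi
pi = 3.14159...
DBH = 61.6 cm

61.6


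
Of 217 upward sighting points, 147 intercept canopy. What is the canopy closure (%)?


Formula: Canopy closure = covered points / total points * 100
Closure = 147 / 217 * 100
Closure = 0.6774 * 100 = 67.7%

67.7


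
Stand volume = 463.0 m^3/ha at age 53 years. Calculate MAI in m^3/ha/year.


Formula: MAI = Total Volume / Stand Age
MAI = 463.0 m^3/ha / 53 years
MAI = 8.74 m^3/ha/year

8.74


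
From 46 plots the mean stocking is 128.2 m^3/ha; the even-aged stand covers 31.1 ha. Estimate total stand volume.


Formula: Total Volume = Mean Volume per ha * Total Area
Total Volume = 128.2 m^3/ha * 31.1 ha
Total Volume = 3987 m^3

3987


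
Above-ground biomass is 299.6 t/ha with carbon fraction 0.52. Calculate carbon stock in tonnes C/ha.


Formula: Carbon Stock = Biomass * Carbon Fraction
C = 299.6 t/ha * 0.52
C = 155.8 t C/ha

155.8


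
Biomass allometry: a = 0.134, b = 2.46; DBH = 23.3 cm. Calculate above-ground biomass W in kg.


Formula: W = a * DBH^b  (allometric power law)
DBH^b = 23.3^2.46 = 2310.4446
W = 0.134 * 2310.4446 = 309.6 kg

309.6


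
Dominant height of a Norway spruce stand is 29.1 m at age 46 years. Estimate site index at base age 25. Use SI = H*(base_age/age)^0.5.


Formula: SI = H_dom * (base_age / age)^0.5
Age ratio = 25 / 46 = 0.54348
sqrt(age_ratio) = 0.73721
SI = 29.1 * 0.73721 = 21.5 m

21.5


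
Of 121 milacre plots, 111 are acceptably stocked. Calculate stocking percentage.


Formula: Stocking % = stocked plots / total plots * 100
Stocking = 111 / 121 * 100
Stocking = 0.9174 * 100 = 91.7%

91.7


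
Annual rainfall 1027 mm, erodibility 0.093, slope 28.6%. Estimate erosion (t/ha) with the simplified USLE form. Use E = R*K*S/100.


Formula: E = R * K * S / 100  (simplified USLE)
R * K = 1027 * 0.093 = 95.511
E = 95.511 * 28.6 / 100 = 27.32 t/ha

27.32


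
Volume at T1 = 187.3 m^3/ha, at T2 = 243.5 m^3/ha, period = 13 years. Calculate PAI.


Formula: PAI = (V_T2 - V_T1) / (T2 - T1)
Volume increment = 243.5 - 187.3 = 56.2 m^3/ha
PAI = 56.2 / 13 = 4.32 m^3/ha/year

4.32


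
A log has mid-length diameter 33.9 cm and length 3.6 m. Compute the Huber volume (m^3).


Huber: V = Am * L,  Am = pi*(Dm/200)^2
Am = pi*(33.9/200)^2 = 0.090259 m^2
V = 0.090259*3.6 = 0.3249 m^3

0.3249


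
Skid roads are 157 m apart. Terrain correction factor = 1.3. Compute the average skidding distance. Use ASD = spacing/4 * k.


Formula: ASD = (spacing / 4) * correction
Uncorrected distance = spacing / 4 = 157 / 4 = 39.25 m
ASD = 39.25 * 1.3 = 51 m

51


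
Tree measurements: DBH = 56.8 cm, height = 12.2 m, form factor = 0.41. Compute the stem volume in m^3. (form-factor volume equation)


Formula: V = pi * (DBH/200)^2 * H * ff
Radius = DBH/200 = 56.8/200 = 0.284 m
Radius^2 = 0.284^2 = 0.080656 m^2
V = pi * 0.080656 * 12.2 * 0.41
V = 1.267 m^3

1.267


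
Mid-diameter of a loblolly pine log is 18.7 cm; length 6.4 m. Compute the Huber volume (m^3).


Huber: V = Am * L,  Am = pi*(Dm/200)^2
Am = pi*(18.7/200)^2 = 0.027465 m^2
V = 0.027465*6.4 = 0.1758 m^3

0.1758


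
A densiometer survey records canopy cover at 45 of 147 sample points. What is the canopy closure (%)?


Formula: Canopy closure = covered points / total points * 100
Closure = 45 / 147 * 100
Closure = 0.3061 * 100 = 30.6%

30.6


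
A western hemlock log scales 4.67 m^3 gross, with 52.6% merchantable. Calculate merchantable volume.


Formula: MV = V_total * (merchantable_pct / 100)
Merchantable fraction = 52.6% / 100 = 0.526
MV = 4.67 m^3 * 0.526 = 2.456 m^3

2.456


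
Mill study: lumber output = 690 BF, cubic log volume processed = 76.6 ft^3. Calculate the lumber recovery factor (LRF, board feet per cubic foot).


Formula: LRF = Lumber Output (BF) / Log Input (ft^3)
LRF = 690 BF / 76.6 ft^3
LRF = 9.01 BF/ft^3

9.01


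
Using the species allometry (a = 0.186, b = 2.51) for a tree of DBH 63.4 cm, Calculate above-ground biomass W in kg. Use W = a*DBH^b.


Formula: W = a * DBH^b  (allometric power law)
DBH^b = 63.4^2.51 = 33361.3823
W = 0.186 * 33361.3823 = 6205.2 kg

6205.2


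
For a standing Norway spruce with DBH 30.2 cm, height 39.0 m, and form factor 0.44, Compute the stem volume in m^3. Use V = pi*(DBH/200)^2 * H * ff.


Formula: V = pi * (DBH/200)^2 * H * ff
Radius = DBH/200 = 30.2/200 = 0.151 m
Radius^2 = 0.151^2 = 0.022801 m^2
V = pi * 0.022801 * 39.0 * 0.44
V = 1.229 m^3

1.229


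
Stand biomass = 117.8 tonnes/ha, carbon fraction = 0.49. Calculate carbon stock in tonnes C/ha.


Formula: Carbon Stock = Biomass * Carbon Fraction
C = 117.8 t/ha * 0.49
C = 57.7 t C/ha

57.7


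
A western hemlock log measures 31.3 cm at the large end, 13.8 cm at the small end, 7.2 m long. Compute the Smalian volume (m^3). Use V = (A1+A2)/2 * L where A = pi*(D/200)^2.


Smalian: V = (A1 + A2)/2 * L,  A = pi*(D/200)^2
A1 = pi*(31.3/200)^2 = 0.076945 m^2
A2 = pi*(13.8/200)^2 = 0.014957 m^2
V = (0.076945+0.014957)/2*7.2 = 0.3308 m^3

0.3308


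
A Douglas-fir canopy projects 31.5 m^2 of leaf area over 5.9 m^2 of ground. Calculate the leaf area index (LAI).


Formula: LAI = total leaf area / ground area  (dimensionless)
LAI = 31.5 m^2 / 5.9 m^2
LAI = 5.34

5.34


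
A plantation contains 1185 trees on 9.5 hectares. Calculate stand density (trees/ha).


Formula: Stand Density = N_trees / Area_ha
Density = 1185 trees / 9.5 ha
Density = 125 trees/ha

125


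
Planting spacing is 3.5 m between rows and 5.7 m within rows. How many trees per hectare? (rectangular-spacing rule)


Formula: TPH = 10000 m^2/ha / (spacing_x * spacing_y)
Area per tree = 3.5 m * 5.7 m = 19.95 m^2
TPH = 10000 / 19.95 = 501 trees/ha

501


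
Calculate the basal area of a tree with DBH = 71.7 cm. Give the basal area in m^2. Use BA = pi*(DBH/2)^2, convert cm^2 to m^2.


Formula: BA = pi * (DBH/2)^2 / 10000  (cm^2 to m^2)
Radius = DBH/2 = 71.7/2 = 35.85 cm
BA = pi * 35.85^2 / 10000
   = 4037.6456 cm^2 / 10000
   = 0.4038 m^2

0.4038


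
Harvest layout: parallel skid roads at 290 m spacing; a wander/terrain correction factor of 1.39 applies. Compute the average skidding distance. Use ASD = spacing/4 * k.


Formula: ASD = (spacing / 4) * correction
Uncorrected distance = spacing / 4 = 290 / 4 = 72.5 m
ASD = 72.5 * 1.39 = 101 m

101


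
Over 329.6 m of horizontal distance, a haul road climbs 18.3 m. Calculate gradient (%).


Formula: Gradient = rise / run * 100
Gradient = 18.3 / 329.6 * 100 = 5.6%

5.6


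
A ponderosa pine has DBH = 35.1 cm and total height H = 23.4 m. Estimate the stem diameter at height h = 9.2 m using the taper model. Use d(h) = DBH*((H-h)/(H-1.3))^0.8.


Taper: d(h) = DBH * ((H - h) / (H - 1.3))^0.8
Numerator = H - h = 23.4 - 9.2 = 14.2 m
Denominator = H - 1.3 = 23.4 - 1.3 = 22.1 m
Ratio = 14.2 / 22.1 = 0.64253
d = 35.1 * 0.64253^0.8 = 24.6 cm

24.6


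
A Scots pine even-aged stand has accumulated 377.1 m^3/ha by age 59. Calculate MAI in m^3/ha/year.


Formula: MAI = Total Volume / Stand Age
MAI = 377.1 m^3/ha / 59 years
MAI = 6.39 m^3/ha/year

6.39


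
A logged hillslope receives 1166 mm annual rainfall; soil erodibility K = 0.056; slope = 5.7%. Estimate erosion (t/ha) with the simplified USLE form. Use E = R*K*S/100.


Formula: E = R * K * S / 100  (simplified USLE)
R * K = 1166 * 0.056 = 65.296
E = 65.296 * 5.7 / 100 = 3.72 t/ha

3.72


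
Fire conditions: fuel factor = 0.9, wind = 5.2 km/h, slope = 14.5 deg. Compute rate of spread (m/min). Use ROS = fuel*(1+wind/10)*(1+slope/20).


Formula: ROS = fuel * (1 + wind/10) * (1 + slope/20)
Wind factor = 1 + 5.2/10 = 1.52
Slope factor = 1 + 14.5/20 = 1.725
ROS = 0.9 * 1.52 * 1.725 = 2.36 m/min

2.36


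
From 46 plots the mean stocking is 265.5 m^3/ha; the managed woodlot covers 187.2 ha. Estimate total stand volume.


Formula: Total Volume = Mean Volume per ha * Total Area
Total Volume = 265.5 m^3/ha * 187.2 ha
Total Volume = 49702 m^3

49702


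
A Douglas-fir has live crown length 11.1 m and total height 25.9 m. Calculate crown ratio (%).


Formula: Crown Ratio = (Crown Length / Total Height) * 100
CR = (11.1 m / 25.9 m) * 100
CR = 0.4286 * 100 = 42.9%

42.9


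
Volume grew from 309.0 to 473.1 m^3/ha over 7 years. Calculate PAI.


Formula: PAI = (V_T2 - V_T1) / (T2 - T1)
Volume increment = 473.1 - 309.0 = 164.1 m^3/ha
PAI = 164.1 / 7 = 23.44 m^3/ha/year

23.44


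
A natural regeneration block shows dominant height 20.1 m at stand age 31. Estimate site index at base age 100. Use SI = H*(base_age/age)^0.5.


Formula: SI = H_dom * (base_age / age)^0.5
Age ratio = 100 / 31 = 3.22581
sqrt(age_ratio) = 1.79605
SI = 20.1 * 1.79605 = 36.1 m

36.1


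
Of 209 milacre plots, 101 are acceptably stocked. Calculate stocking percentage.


Formula: Stocking % = stocked plots / total plots * 100
Stocking = 101 / 209 * 100
Stocking = 0.4833 * 100 = 48.3%

48.3


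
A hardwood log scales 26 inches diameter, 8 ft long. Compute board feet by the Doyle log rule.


Doyle: BF = (D - 4)^2 * L / 16
Adjusted diameter = 26 - 4 = 22 in
(D-4)^2 = 22^2 = 484
BF = 484 * 8 / 16 = 242 BF

242


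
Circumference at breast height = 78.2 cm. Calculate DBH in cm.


Formula: DBH = C / pi
DBH = 78.2 / pi
pi = 3.14159...
DBH = 24.9 cm

24.9


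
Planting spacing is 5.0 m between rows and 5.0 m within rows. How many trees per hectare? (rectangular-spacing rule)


Formula: TPH = 10000 m^2/ha / (spacing_x * spacing_y)
Area per tree = 5.0 m * 5.0 m = 25.0 m^2
TPH = 10000 / 25.0 = 400 trees/ha

400


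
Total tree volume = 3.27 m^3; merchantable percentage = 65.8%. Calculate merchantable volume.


Formula: MV = V_total * (merchantable_pct / 100)
Merchantable fraction = 65.8% / 100 = 0.658
MV = 3.27 m^3 * 0.658 = 2.152 m^3

2.152


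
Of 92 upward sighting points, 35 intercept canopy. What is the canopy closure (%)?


Formula: Canopy closure = covered points / total points * 100
Closure = 35 / 92 * 100
Closure = 0.3804 * 100 = 38.0%

38.0


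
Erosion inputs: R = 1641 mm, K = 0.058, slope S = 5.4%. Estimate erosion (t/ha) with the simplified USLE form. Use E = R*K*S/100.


Formula: E = R * K * S / 100  (simplified USLE)
R * K = 1641 * 0.058 = 95.178
E = 95.178 * 5.4 / 100 = 5.14 t/ha

5.14


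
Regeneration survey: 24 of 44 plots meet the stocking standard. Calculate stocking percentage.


Formula: Stocking % = stocked plots / total plots * 100
Stocking = 24 / 44 * 100
Stocking = 0.5455 * 100 = 54.5%

54.5


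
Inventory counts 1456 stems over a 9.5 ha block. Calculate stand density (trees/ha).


Formula: Stand Density = N_trees / Area_ha
Density = 1456 trees / 9.5 ha
Density = 153 trees/ha

153


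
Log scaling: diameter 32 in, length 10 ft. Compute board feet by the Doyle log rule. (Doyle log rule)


Doyle: BF = (D - 4)^2 * L / 16
Adjusted diameter = 32 - 4 = 28 in
(D-4)^2 = 28^2 = 784
BF = 784 * 10 / 16 = 490 BF

490


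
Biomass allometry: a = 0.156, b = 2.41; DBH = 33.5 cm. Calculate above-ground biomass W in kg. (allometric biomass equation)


Formula: W = a * DBH^b  (allometric power law)
DBH^b = 33.5^2.41 = 4735.4143
W = 0.156 * 4735.4143 = 738.7 kg

738.7


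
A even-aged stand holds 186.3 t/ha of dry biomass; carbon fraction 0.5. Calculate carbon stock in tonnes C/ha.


Formula: Carbon Stock = Biomass * Carbon Fraction
C = 186.3 t/ha * 0.5
C = 93.2 t C/ha

93.2


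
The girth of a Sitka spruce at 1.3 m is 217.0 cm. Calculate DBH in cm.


Formula: DBH = C / pi
DBH = 217.0 / pi
pi = 3.14159...
DBH = 69.1 cm

69.1


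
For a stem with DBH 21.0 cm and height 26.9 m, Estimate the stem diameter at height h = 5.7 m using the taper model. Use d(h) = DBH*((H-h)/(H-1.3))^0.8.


Taper: d(h) = DBH * ((H - h) / (H - 1.3))^0.8
Numerator = H - h = 26.9 - 5.7 = 21.2 m
Denominator = H - 1.3 = 26.9 - 1.3 = 25.6 m
Ratio = 21.2 / 25.6 = 0.82812
d = 21.0 * 0.82812^0.8 = 18.1 cm

18.1


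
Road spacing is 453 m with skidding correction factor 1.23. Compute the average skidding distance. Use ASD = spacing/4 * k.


Formula: ASD = (spacing / 4) * correction
Uncorrected distance = spacing / 4 = 453 / 4 = 113.25 m
ASD = 113.25 * 1.23 = 139 m

139


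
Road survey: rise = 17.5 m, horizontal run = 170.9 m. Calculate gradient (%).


Formula: Gradient = rise / run * 100
Gradient = 17.5 / 170.9 * 100 = 10.2%

10.2


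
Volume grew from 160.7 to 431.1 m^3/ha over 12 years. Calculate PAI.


Formula: PAI = (V_T2 - V_T1) / (T2 - T1)
Volume increment = 431.1 - 160.7 = 270.4 m^3/ha
PAI = 270.4 / 12 = 22.53 m^3/ha/year

22.53


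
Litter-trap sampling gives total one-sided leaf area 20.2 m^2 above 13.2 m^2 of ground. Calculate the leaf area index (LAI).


Formula: LAI = total leaf area / ground area  (dimensionless)
LAI = 20.2 m^2 / 13.2 m^2
LAI = 1.53

1.53


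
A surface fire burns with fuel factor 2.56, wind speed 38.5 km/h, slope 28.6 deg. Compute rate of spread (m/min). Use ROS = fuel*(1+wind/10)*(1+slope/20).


Formula: ROS = fuel * (1 + wind/10) * (1 + slope/20)
Wind factor = 1 + 38.5/10 = 4.85
Slope factor = 1 + 28.6/20 = 2.43
ROS = 2.56 * 4.85 * 2.43 = 30.17 m/min

30.17


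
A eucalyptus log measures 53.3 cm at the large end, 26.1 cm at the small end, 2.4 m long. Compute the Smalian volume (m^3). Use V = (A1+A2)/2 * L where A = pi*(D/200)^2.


Smalian: V = (A1 + A2)/2 * L,  A = pi*(D/200)^2
A1 = pi*(53.3/200)^2 = 0.223123 m^2
A2 = pi*(26.1/200)^2 = 0.053502 m^2
V = (0.223123+0.053502)/2*2.4 = 0.332 m^3

0.332


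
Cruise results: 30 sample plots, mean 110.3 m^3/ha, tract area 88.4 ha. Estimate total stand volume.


Formula: Total Volume = Mean Volume per ha * Total Area
Total Volume = 110.3 m^3/ha * 88.4 ha
Total Volume = 9751 m^3

9751


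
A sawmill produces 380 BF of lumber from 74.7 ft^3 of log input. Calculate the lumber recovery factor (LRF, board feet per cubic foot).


Formula: LRF = Lumber Output (BF) / Log Input (ft^3)
LRF = 380 BF / 74.7 ft^3
LRF = 5.09 BF/ft^3

5.09


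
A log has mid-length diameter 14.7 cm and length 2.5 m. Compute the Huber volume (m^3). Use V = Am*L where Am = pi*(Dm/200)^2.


Huber: V = Am * L,  Am = pi*(Dm/200)^2
Am = pi*(14.7/200)^2 = 0.016972 m^2
V = 0.016972*2.5 = 0.0424 m^3

0.0424


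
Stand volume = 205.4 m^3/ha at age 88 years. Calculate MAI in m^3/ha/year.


Formula: MAI = Total Volume / Stand Age
MAI = 205.4 m^3/ha / 88 years
MAI = 2.33 m^3/ha/year

2.33


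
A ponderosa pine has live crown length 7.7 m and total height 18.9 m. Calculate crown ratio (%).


Formula: Crown Ratio = (Crown Length / Total Height) * 100
CR = (7.7 m / 18.9 m) * 100
CR = 0.4074 * 100 = 40.7%

40.7


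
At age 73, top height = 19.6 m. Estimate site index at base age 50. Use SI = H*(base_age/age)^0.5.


Formula: SI = H_dom * (base_age / age)^0.5
Age ratio = 50 / 73 = 0.68493
sqrt(age_ratio) = 0.82761
SI = 19.6 * 0.82761 = 16.2 m

16.2


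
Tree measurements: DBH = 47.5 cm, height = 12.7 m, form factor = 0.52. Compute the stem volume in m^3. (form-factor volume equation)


Formula: V = pi * (DBH/200)^2 * H * ff
Radius = DBH/200 = 47.5/200 = 0.2375 m
Radius^2 = 0.2375^2 = 0.05640625 m^2
V = pi * 0.05640625 * 12.7 * 0.52
V = 1.17 m^3

1.17


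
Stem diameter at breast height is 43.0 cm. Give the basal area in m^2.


Formula: BA = pi * (DBH/2)^2 / 10000  (cm^2 to m^2)
Radius = DBH/2 = 43.0/2 = 21.5 cm
BA = pi * 21.5^2 / 10000
   = 1452.2012 cm^2 / 10000
   = 0.1452 m^2

0.1452


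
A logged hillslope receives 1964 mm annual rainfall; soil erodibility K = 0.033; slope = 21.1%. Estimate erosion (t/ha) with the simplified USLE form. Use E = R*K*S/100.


Formula: E = R * K * S / 100  (simplified USLE)
R * K = 1964 * 0.033 = 64.812
E = 64.812 * 21.1 / 100 = 13.68 t/ha

13.68


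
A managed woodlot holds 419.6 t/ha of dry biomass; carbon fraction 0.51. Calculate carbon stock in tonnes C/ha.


Formula: Carbon Stock = Biomass * Carbon Fraction
C = 419.6 t/ha * 0.51
C = 214.0 t C/ha

214.0


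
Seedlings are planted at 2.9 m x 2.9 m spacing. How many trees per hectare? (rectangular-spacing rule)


Formula: TPH = 10000 m^2/ha / (spacing_x * spacing_y)
Area per tree = 2.9 m * 2.9 m = 8.41 m^2
TPH = 10000 / 8.41 = 1189 trees/ha

1189


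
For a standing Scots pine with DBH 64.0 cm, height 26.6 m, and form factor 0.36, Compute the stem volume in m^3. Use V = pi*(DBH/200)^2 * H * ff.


Formula: V = pi * (DBH/200)^2 * H * ff
Radius = DBH/200 = 64.0/200 = 0.32 m
Radius^2 = 0.32^2 = 0.1024 m^2
V = pi * 0.1024 * 26.6 * 0.36
V = 3.081 m^3

3.081


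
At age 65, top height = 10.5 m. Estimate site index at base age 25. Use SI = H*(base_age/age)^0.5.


Formula: SI = H_dom * (base_age / age)^0.5
Age ratio = 25 / 65 = 0.38462
sqrt(age_ratio) = 0.62017
SI = 10.5 * 0.62017 = 6.5 m

6.5


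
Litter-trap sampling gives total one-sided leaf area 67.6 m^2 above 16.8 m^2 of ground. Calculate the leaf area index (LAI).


Formula: LAI = total leaf area / ground area  (dimensionless)
LAI = 67.6 m^2 / 16.8 m^2
LAI = 4.02

4.02


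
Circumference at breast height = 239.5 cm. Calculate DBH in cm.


Formula: DBH = C / pi
DBH = 239.5 / pi
pi = 3.14159...
DBH = 76.2 cm

76.2


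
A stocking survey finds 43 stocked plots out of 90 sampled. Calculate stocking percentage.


Formula: Stocking % = stocked plots / total plots * 100
Stocking = 43 / 90 * 100
Stocking = 0.4778 * 100 = 47.8%

47.8


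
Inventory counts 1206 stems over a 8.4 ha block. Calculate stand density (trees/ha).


Formula: Stand Density = N_trees / Area_ha
Density = 1206 trees / 8.4 ha
Density = 144 trees/ha

144


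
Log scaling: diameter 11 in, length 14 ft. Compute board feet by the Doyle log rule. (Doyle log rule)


Doyle: BF = (D - 4)^2 * L / 16
Adjusted diameter = 11 - 4 = 7 in
(D-4)^2 = 7^2 = 49
BF = 49 * 14 / 16 = 43 BF

43


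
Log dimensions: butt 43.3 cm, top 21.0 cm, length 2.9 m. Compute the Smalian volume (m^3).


Smalian: V = (A1 + A2)/2 * L,  A = pi*(D/200)^2
A1 = pi*(43.3/200)^2 = 0.147254 m^2
A2 = pi*(21.0/200)^2 = 0.034636 m^2
V = (0.147254+0.034636)/2*2.9 = 0.2637 m^3

0.2637


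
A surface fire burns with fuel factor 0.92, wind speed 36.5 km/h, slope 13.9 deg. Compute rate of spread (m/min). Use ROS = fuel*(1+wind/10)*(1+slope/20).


Formula: ROS = fuel * (1 + wind/10) * (1 + slope/20)
Wind factor = 1 + 36.5/10 = 4.65
Slope factor = 1 + 13.9/20 = 1.695
ROS = 0.92 * 4.65 * 1.695 = 7.25 m/min

7.25


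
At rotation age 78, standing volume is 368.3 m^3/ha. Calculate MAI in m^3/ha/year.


Formula: MAI = Total Volume / Stand Age
MAI = 368.3 m^3/ha / 78 years
MAI = 4.72 m^3/ha/year

4.72


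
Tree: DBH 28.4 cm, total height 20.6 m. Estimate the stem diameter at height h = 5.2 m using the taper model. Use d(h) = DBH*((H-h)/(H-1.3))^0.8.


Taper: d(h) = DBH * ((H - h) / (H - 1.3))^0.8
Numerator = H - h = 20.6 - 5.2 = 15.4 m
Denominator = H - 1.3 = 20.6 - 1.3 = 19.3 m
Ratio = 15.4 / 19.3 = 0.79793
d = 28.4 * 0.79793^0.8 = 23.7 cm

23.7


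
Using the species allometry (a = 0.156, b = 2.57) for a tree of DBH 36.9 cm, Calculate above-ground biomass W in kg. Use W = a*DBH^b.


Formula: W = a * DBH^b  (allometric power law)
DBH^b = 36.9^2.57 = 10647.7479
W = 0.156 * 10647.7479 = 1661.0 kg

1661.0


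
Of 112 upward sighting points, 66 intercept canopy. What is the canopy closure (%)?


Formula: Canopy closure = covered points / total points * 100
Closure = 66 / 112 * 100
Closure = 0.5893 * 100 = 58.9%

58.9


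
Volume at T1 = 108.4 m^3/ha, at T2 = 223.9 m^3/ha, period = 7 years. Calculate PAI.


Formula: PAI = (V_T2 - V_T1) / (T2 - T1)
Volume increment = 223.9 - 108.4 = 115.5 m^3/ha
PAI = 115.5 / 7 = 16.5 m^3/ha/year

16.5


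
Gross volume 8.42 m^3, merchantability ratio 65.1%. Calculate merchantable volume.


Formula: MV = V_total * (merchantable_pct / 100)
Merchantable fraction = 65.1% / 100 = 0.651
MV = 8.42 m^3 * 0.651 = 5.481 m^3

5.481


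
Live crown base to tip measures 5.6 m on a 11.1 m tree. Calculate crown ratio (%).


Formula: Crown Ratio = (Crown Length / Total Height) * 100
CR = (5.6 m / 11.1 m) * 100
CR = 0.5045 * 100 = 50.5%

50.5


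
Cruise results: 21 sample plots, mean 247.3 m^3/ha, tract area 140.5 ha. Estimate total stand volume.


Formula: Total Volume = Mean Volume per ha * Total Area
Total Volume = 247.3 m^3/ha * 140.5 ha
Total Volume = 34746 m^3

34746


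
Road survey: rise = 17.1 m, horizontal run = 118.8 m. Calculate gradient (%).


Formula: Gradient = rise / run * 100
Gradient = 17.1 / 118.8 * 100 = 14.4%

14.4


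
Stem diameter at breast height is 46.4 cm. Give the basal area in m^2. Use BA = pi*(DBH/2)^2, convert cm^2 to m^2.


Formula: BA = pi * (DBH/2)^2 / 10000  (cm^2 to m^2)
Radius = DBH/2 = 46.4/2 = 23.2 cm
BA = pi * 23.2^2 / 10000
   = 1690.9308 cm^2 / 10000
   = 0.1691 m^2

0.1691


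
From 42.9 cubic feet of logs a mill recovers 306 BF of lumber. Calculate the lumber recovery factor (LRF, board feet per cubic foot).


Formula: LRF = Lumber Output (BF) / Log Input (ft^3)
LRF = 306 BF / 42.9 ft^3
LRF = 7.13 BF/ft^3

7.13


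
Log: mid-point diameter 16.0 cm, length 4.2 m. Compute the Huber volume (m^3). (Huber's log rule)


Huber: V = Am * L,  Am = pi*(Dm/200)^2
Am = pi*(16.0/200)^2 = 0.020106 m^2
V = 0.020106*4.2 = 0.0844 m^3

0.0844


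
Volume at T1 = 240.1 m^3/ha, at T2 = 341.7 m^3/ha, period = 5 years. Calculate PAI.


Formula: PAI = (V_T2 - V_T1) / (T2 - T1)
Volume increment = 341.7 - 240.1 = 101.6 m^3/ha
PAI = 101.6 / 5 = 20.32 m^3/ha/year

20.32


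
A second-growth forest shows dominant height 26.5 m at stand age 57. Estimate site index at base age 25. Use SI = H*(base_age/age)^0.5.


Formula: SI = H_dom * (base_age / age)^0.5
Age ratio = 25 / 57 = 0.4386
sqrt(age_ratio) = 0.66227
SI = 26.5 * 0.66227 = 17.6 m

17.6


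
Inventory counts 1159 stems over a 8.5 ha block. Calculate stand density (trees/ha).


Formula: Stand Density = N_trees / Area_ha
Density = 1159 trees / 8.5 ha
Density = 136 trees/ha

136


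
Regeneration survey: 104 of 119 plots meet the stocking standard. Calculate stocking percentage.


Formula: Stocking % = stocked plots / total plots * 100
Stocking = 104 / 119 * 100
Stocking = 0.8739 * 100 = 87.4%

87.4


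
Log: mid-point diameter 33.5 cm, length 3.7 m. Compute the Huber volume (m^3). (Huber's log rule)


Huber: V = Am * L,  Am = pi*(Dm/200)^2
Am = pi*(33.5/200)^2 = 0.088141 m^2
V = 0.088141*3.7 = 0.3261 m^3

0.3261


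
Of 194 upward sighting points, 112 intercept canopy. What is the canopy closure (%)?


Formula: Canopy closure = covered points / total points * 100
Closure = 112 / 194 * 100
Closure = 0.5773 * 100 = 57.7%

57.7


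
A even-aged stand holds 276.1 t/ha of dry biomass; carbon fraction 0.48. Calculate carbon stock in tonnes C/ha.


Formula: Carbon Stock = Biomass * Carbon Fraction
C = 276.1 t/ha * 0.48
C = 132.5 t C/ha

132.5


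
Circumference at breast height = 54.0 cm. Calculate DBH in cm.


Formula: DBH = C / pi
DBH = 54.0 / pi
pi = 3.14159...
DBH = 17.2 cm

17.2


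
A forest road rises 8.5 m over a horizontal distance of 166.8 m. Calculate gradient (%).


Formula: Gradient = rise / run * 100
Gradient = 8.5 / 166.8 * 100 = 5.1%

5.1


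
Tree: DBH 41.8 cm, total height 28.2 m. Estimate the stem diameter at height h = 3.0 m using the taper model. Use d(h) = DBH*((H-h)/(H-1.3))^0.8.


Taper: d(h) = DBH * ((H - h) / (H - 1.3))^0.8
Numerator = H - h = 28.2 - 3.0 = 25.2 m
Denominator = H - 1.3 = 28.2 - 1.3 = 26.9 m
Ratio = 25.2 / 26.9 = 0.9368
d = 41.8 * 0.9368^0.8 = 39.7 cm

39.7


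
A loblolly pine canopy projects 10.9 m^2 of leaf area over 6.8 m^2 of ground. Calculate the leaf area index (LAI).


Formula: LAI = total leaf area / ground area  (dimensionless)
LAI = 10.9 m^2 / 6.8 m^2
LAI = 1.6

1.6


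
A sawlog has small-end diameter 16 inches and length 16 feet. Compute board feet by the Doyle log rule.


Doyle: BF = (D - 4)^2 * L / 16
Adjusted diameter = 16 - 4 = 12 in
(D-4)^2 = 12^2 = 144
BF = 144 * 16 / 16 = 144 BF

144


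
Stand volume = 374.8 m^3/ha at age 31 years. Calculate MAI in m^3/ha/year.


Formula: MAI = Total Volume / Stand Age
MAI = 374.8 m^3/ha / 31 years
MAI = 12.09 m^3/ha/year

12.09


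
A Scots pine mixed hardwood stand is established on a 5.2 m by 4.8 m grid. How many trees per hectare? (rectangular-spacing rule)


Formula: TPH = 10000 m^2/ha / (spacing_x * spacing_y)
Area per tree = 5.2 m * 4.8 m = 24.96 m^2
TPH = 10000 / 24.96 = 401 trees/ha

401


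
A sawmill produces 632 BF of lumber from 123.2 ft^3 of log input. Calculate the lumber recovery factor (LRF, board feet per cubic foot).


Formula: LRF = Lumber Output (BF) / Log Input (ft^3)
LRF = 632 BF / 123.2 ft^3
LRF = 5.13 BF/ft^3

5.13


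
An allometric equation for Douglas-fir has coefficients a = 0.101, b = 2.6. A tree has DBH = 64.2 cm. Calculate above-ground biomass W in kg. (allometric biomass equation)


Formula: W = a * DBH^b  (allometric power law)
DBH^b = 64.2^2.6 = 50071.5543
W = 0.101 * 50071.5543 = 5057.2 kg

5057.2


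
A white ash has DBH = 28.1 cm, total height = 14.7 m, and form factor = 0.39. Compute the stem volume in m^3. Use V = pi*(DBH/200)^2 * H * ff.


Formula: V = pi * (DBH/200)^2 * H * ff
Radius = DBH/200 = 28.1/200 = 0.1405 m
Radius^2 = 0.1405^2 = 0.01974025 m^2
V = pi * 0.01974025 * 14.7 * 0.39
V = 0.356 m^3

0.356


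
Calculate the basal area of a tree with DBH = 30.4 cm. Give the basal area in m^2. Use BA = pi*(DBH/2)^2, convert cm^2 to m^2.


Formula: BA = pi * (DBH/2)^2 / 10000  (cm^2 to m^2)
Radius = DBH/2 = 30.4/2 = 15.2 cm
BA = pi * 15.2^2 / 10000
   = 725.8336 cm^2 / 10000
   = 0.0726 m^2

0.0726


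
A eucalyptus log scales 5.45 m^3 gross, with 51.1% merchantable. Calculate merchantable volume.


Formula: MV = V_total * (merchantable_pct / 100)
Merchantable fraction = 51.1% / 100 = 0.511
MV = 5.45 m^3 * 0.511 = 2.785 m^3

2.785


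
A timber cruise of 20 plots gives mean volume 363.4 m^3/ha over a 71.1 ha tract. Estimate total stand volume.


Formula: Total Volume = Mean Volume per ha * Total Area
Total Volume = 363.4 m^3/ha * 71.1 ha
Total Volume = 25838 m^3

25838


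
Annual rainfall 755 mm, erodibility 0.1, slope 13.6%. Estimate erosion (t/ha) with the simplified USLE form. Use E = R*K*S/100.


Formula: E = R * K * S / 100  (simplified USLE)
R * K = 755 * 0.1 = 75.5
E = 75.5 * 13.6 / 100 = 10.27 t/ha

10.27


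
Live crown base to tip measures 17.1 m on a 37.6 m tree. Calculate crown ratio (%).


Formula: Crown Ratio = (Crown Length / Total Height) * 100
CR = (17.1 m / 37.6 m) * 100
CR = 0.4548 * 100 = 45.5%

45.5


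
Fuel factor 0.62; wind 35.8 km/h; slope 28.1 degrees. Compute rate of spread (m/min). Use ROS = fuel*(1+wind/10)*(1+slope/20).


Formula: ROS = fuel * (1 + wind/10) * (1 + slope/20)
Wind factor = 1 + 35.8/10 = 4.58
Slope factor = 1 + 28.1/20 = 2.405
ROS = 0.62 * 4.58 * 2.405 = 6.83 m/min

6.83


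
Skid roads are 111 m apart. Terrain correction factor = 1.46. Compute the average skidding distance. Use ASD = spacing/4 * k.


Formula: ASD = (spacing / 4) * correction
Uncorrected distance = spacing / 4 = 111 / 4 = 27.75 m
ASD = 27.75 * 1.46 = 41 m

41


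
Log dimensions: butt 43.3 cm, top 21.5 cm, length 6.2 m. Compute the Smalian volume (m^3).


Smalian: V = (A1 + A2)/2 * L,  A = pi*(D/200)^2
A1 = pi*(43.3/200)^2 = 0.147254 m^2
A2 = pi*(21.5/200)^2 = 0.036305 m^2
V = (0.147254+0.036305)/2*6.2 = 0.569 m^3

0.569


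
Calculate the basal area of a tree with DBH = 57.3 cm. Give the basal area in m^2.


Formula: BA = pi * (DBH/2)^2 / 10000  (cm^2 to m^2)
Radius = DBH/2 = 57.3/2 = 28.65 cm
BA = pi * 28.65^2 / 10000
   = 2578.6899 cm^2 / 10000
   = 0.2579 m^2

0.2579


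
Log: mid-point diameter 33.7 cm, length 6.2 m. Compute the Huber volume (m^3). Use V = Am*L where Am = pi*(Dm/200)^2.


Huber: V = Am * L,  Am = pi*(Dm/200)^2
Am = pi*(33.7/200)^2 = 0.089197 m^2
V = 0.089197*6.2 = 0.553 m^3

0.553


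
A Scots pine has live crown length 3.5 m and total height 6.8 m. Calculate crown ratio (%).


Formula: Crown Ratio = (Crown Length / Total Height) * 100
CR = (3.5 m / 6.8 m) * 100
CR = 0.5147 * 100 = 51.5%

51.5


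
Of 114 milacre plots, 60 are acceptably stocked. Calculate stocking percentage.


Formula: Stocking % = stocked plots / total plots * 100
Stocking = 60 / 114 * 100
Stocking = 0.5263 * 100 = 52.6%

52.6


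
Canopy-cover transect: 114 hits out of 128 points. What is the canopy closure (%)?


Formula: Canopy closure = covered points / total points * 100
Closure = 114 / 128 * 100
Closure = 0.8906 * 100 = 89.1%

89.1


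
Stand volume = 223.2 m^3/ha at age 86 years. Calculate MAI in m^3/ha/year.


Formula: MAI = Total Volume / Stand Age
MAI = 223.2 m^3/ha / 86 years
MAI = 2.6 m^3/ha/year

2.6


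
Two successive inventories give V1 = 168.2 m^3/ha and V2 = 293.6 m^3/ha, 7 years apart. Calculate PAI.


Formula: PAI = (V_T2 - V_T1) / (T2 - T1)
Volume increment = 293.6 - 168.2 = 125.4 m^3/ha
PAI = 125.4 / 7 = 17.91 m^3/ha/year

17.91


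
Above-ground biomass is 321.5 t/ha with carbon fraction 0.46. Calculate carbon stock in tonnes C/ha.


Formula: Carbon Stock = Biomass * Carbon Fraction
C = 321.5 t/ha * 0.46
C = 147.9 t C/ha

147.9


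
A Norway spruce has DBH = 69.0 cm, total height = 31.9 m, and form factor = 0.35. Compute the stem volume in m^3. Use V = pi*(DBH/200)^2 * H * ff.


Formula: V = pi * (DBH/200)^2 * H * ff
Radius = DBH/200 = 69.0/200 = 0.345 m
Radius^2 = 0.345^2 = 0.119025 m^2
V = pi * 0.119025 * 31.9 * 0.35
V = 4.175 m^3

4.175


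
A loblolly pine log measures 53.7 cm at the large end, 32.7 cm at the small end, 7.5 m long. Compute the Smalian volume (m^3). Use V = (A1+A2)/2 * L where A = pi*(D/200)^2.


Smalian: V = (A1 + A2)/2 * L,  A = pi*(D/200)^2
A1 = pi*(53.7/200)^2 = 0.226484 m^2
A2 = pi*(32.7/200)^2 = 0.083982 m^2
V = (0.226484+0.083982)/2*7.5 = 1.1642 m^3

1.1642


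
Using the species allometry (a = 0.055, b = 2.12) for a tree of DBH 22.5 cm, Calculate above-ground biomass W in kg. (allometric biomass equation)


Formula: W = a * DBH^b  (allometric power law)
DBH^b = 22.5^2.12 = 735.575
W = 0.055 * 735.575 = 40.5 kg

40.5


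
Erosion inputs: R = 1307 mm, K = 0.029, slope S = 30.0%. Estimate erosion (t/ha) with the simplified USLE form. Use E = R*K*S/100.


Formula: E = R * K * S / 100  (simplified USLE)
R * K = 1307 * 0.029 = 37.903
E = 37.903 * 30.0 / 100 = 11.37 t/ha

11.37


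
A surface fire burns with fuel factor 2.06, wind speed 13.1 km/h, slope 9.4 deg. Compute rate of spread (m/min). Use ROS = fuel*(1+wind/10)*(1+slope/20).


Formula: ROS = fuel * (1 + wind/10) * (1 + slope/20)
Wind factor = 1 + 13.1/10 = 2.31
Slope factor = 1 + 9.4/20 = 1.47
ROS = 2.06 * 2.31 * 1.47 = 7.0 m/min

7.0


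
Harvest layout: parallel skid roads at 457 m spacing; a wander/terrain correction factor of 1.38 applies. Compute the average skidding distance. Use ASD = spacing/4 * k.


Formula: ASD = (spacing / 4) * correction
Uncorrected distance = spacing / 4 = 457 / 4 = 114.25 m
ASD = 114.25 * 1.38 = 158 m

158


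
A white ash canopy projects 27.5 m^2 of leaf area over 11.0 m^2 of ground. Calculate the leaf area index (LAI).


Formula: LAI = total leaf area / ground area  (dimensionless)
LAI = 27.5 m^2 / 11.0 m^2
LAI = 2.5

2.5


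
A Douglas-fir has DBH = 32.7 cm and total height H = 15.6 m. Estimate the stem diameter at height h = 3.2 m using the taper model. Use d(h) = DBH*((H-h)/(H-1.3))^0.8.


Taper: d(h) = DBH * ((H - h) / (H - 1.3))^0.8
Numerator = H - h = 15.6 - 3.2 = 12.4 m
Denominator = H - 1.3 = 15.6 - 1.3 = 14.3 m
Ratio = 12.4 / 14.3 = 0.86713
d = 32.7 * 0.86713^0.8 = 29.2 cm

29.2


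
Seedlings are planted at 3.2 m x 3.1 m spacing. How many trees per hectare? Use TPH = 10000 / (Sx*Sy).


Formula: TPH = 10000 m^2/ha / (spacing_x * spacing_y)
Area per tree = 3.2 m * 3.1 m = 9.92 m^2
TPH = 10000 / 9.92 = 1008 trees/ha

1008


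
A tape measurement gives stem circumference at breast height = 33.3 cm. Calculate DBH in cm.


Formula: DBH = C / pi
DBH = 33.3 / pi
pi = 3.14159...
DBH = 10.6 cm

10.6


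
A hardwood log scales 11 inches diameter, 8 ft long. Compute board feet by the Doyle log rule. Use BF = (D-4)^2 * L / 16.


Doyle: BF = (D - 4)^2 * L / 16
Adjusted diameter = 11 - 4 = 7 in
(D-4)^2 = 7^2 = 49
BF = 49 * 8 / 16 = 25 BF

25


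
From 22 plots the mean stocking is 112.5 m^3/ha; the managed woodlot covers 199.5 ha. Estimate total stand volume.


Formula: Total Volume = Mean Volume per ha * Total Area
Total Volume = 112.5 m^3/ha * 199.5 ha
Total Volume = 22444 m^3

22444


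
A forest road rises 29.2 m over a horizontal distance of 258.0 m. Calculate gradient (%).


Formula: Gradient = rise / run * 100
Gradient = 29.2 / 258.0 * 100 = 11.3%

11.3


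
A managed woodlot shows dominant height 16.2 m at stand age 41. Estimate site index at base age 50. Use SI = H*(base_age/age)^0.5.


Formula: SI = H_dom * (base_age / age)^0.5
Age ratio = 50 / 41 = 1.21951
sqrt(age_ratio) = 1.10432
SI = 16.2 * 1.10432 = 17.9 m

17.9


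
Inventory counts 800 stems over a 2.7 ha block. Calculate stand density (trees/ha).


Formula: Stand Density = N_trees / Area_ha
Density = 800 trees / 2.7 ha
Density = 296 trees/ha

296


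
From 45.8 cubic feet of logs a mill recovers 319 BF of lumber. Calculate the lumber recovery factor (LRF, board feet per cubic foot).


Formula: LRF = Lumber Output (BF) / Log Input (ft^3)
LRF = 319 BF / 45.8 ft^3
LRF = 6.97 BF/ft^3

6.97


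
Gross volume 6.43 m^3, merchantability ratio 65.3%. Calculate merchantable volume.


Formula: MV = V_total * (merchantable_pct / 100)
Merchantable fraction = 65.3% / 100 = 0.653
MV = 6.43 m^3 * 0.653 = 4.199 m^3

4.199


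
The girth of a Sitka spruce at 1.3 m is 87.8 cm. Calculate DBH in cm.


Formula: DBH = C / pi
DBH = 87.8 / pi
pi = 3.14159...
DBH = 27.9 cm

27.9


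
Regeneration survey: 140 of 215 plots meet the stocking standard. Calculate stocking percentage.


Formula: Stocking % = stocked plots / total plots * 100
Stocking = 140 / 215 * 100
Stocking = 0.6512 * 100 = 65.1%

65.1


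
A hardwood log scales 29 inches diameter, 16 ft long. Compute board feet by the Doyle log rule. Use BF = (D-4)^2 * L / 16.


Doyle: BF = (D - 4)^2 * L / 16
Adjusted diameter = 29 - 4 = 25 in
(D-4)^2 = 25^2 = 625
BF = 625 * 16 / 16 = 625 BF

625


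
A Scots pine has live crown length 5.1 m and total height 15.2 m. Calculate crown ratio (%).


Formula: Crown Ratio = (Crown Length / Total Height) * 100
CR = (5.1 m / 15.2 m) * 100
CR = 0.3355 * 100 = 33.6%

33.6


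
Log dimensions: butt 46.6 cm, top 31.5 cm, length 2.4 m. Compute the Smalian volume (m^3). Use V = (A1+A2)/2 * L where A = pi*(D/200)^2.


Smalian: V = (A1 + A2)/2 * L,  A = pi*(D/200)^2
A1 = pi*(46.6/200)^2 = 0.170554 m^2
A2 = pi*(31.5/200)^2 = 0.077931 m^2
V = (0.170554+0.077931)/2*2.4 = 0.2982 m^3

0.2982


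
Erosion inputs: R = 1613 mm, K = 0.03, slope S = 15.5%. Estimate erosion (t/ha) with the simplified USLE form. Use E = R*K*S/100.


Formula: E = R * K * S / 100  (simplified USLE)
R * K = 1613 * 0.03 = 48.39
E = 48.39 * 15.5 / 100 = 7.5 t/ha

7.5


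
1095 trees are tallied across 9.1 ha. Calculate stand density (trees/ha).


Formula: Stand Density = N_trees / Area_ha
Density = 1095 trees / 9.1 ha
Density = 120 trees/ha

120


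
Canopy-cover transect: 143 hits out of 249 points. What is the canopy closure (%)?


Formula: Canopy closure = covered points / total points * 100
Closure = 143 / 249 * 100
Closure = 0.5743 * 100 = 57.4%

57.4


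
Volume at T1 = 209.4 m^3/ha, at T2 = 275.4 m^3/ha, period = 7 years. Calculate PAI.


Formula: PAI = (V_T2 - V_T1) / (T2 - T1)
Volume increment = 275.4 - 209.4 = 66.0 m^3/ha
PAI = 66.0 / 7 = 9.43 m^3/ha/year

9.43


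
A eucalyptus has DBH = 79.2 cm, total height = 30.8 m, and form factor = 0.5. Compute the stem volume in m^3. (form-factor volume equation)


Formula: V = pi * (DBH/200)^2 * H * ff
Radius = DBH/200 = 79.2/200 = 0.396 m
Radius^2 = 0.396^2 = 0.156816 m^2
V = pi * 0.156816 * 30.8 * 0.5
V = 7.587 m^3

7.587


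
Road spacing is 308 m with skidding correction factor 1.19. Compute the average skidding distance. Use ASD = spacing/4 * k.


Formula: ASD = (spacing / 4) * correction
Uncorrected distance = spacing / 4 = 308 / 4 = 77 m
ASD = 77 * 1.19 = 92 m

92


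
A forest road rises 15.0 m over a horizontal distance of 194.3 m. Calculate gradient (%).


Formula: Gradient = rise / run * 100
Gradient = 15.0 / 194.3 * 100 = 7.7%

7.7
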